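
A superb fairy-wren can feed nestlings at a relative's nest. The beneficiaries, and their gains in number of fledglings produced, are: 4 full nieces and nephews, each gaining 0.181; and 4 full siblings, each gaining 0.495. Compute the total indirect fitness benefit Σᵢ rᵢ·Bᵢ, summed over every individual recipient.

1.171

r to a full niece or nephew = 0.25 (full aunt/uncle↔niece/nephew: two paths of length 3 through the shared grandparent pair: r = 2·(1/2)^3 = 1/4).
r to a full sibling = 0.5 (full sibs share both parents — two paths of length 2: r = 2·(1/2)^2 = 1/2).
Summing one r·B term per recipient: 4·0.25·0.181 + 4·0.5·0.495 = 1.171.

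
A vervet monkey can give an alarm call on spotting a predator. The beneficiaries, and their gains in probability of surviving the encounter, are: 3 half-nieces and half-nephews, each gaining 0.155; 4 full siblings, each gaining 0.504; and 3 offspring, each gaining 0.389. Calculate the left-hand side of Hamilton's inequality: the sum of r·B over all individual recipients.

r to a half-niece or half-nephew = 0.125 (half-aunt/uncle↔niece/nephew: one path of length 3: r = (1/2)^3 = 1/8).
r to a full sibling = 1/2 (full sibs share both parents — two paths of length 2: r = 2·(1/2)^2 = 1/2).
r to an offspring = 1/2 (one parent–offspring link: r = (1/2)^1 = 1/2).
Summing one r·B term per recipient: 3·0.125·0.155 + 4·0.5·0.504 + 3·0.5·0.389 = 1.649625.

1.649625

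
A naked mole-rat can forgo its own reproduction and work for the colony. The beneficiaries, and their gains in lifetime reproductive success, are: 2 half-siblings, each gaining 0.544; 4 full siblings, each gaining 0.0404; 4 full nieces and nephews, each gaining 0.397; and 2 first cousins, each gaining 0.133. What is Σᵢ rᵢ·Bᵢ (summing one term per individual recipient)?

0.78305

r to a half-sibling = 1/4 (half-sibs share one parent — one path of length 2: r = (1/2)^2 = 1/4).
r to a full sibling = 0.5 (full sibs share both parents — two paths of length 2: r = 2·(1/2)^2 = 1/2).
r to a full niece or nephew = 1/4 (full aunt/uncle↔niece/nephew: two paths of length 3 through the shared grandparent pair: r = 2·(1/2)^3 = 1/4).
r to a first cousin = 1/8 (first cousins share one grandparent pair — two paths of length 4: r = 2·(1/2)^4 = 1/8).
Summing one r·B term per recipient: 2·0.25·0.544 + 4·0.5·0.0404 + 4·0.25·0.397 + 2·0.125·0.133 = 0.78305.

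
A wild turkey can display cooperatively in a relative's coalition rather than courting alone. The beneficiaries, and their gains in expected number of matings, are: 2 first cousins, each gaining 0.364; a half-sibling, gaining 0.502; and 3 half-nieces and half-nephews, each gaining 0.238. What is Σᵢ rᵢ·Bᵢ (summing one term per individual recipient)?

r to a first cousin = 1/8 (first cousins share one grandparent pair — two paths of length 4: r = 2·(1/2)^4 = 1/8).
r to a half-sibling = 0.25 (half-sibs share one parent — one path of length 2: r = (1/2)^2 = 1/4).
r to a half-niece or half-nephew = 1/8 (half-aunt/uncle↔niece/nephew: one path of length 3: r = (1/2)^3 = 1/8).
Summing one r·B term per recipient: 2·0.125·0.364 + 1·0.25·0.502 + 3·0.125·0.238 = 0.30575.

0.30575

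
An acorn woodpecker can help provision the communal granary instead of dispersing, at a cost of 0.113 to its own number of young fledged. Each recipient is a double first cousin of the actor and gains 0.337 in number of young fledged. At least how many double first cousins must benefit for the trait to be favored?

r to a double first cousin = 1/4 (double first cousins share both grandparent pairs — four paths of length 4: r = 4·(1/2)^4 = 1/4).
Hamilton's rule: n·r·B > C  ⇒  n > C/(r·B) = 0.113/(0.25·0.337) = 1.341.
The smallest integer exceeding 1.341 is 2.

2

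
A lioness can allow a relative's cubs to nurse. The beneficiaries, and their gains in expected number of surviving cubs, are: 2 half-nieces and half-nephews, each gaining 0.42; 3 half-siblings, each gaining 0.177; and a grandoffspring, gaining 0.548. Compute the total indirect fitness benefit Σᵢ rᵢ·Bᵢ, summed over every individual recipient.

r to a half-niece or half-nephew = 0.125 (half-aunt/uncle↔niece/nephew: one path of length 3: r = (1/2)^3 = 1/8).
r to a half-sibling = 1/4 (half-sibs share one parent — one path of length 2: r = (1/2)^2 = 1/4).
r to a grandoffspring = 0.25 (two parent–offspring links: r = (1/2)^2 = 1/4).
Summing one r·B term per recipient: 2·0.125·0.42 + 3·0.25·0.177 + 1·0.25·0.548 = 0.37475.

0.37475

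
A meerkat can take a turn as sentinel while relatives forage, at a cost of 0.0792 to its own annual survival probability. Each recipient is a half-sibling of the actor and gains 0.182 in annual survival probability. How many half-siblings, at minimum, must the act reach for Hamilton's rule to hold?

r to a half-sibling = 1/4 (half-sibs share one parent — one path of length 2: r = (1/2)^2 = 1/4).
Hamilton's rule: n·r·B > C  ⇒  n > C/(r·B) = 0.0792/(0.25·0.182) = 1.741.
The smallest integer exceeding 1.741 is 2.

2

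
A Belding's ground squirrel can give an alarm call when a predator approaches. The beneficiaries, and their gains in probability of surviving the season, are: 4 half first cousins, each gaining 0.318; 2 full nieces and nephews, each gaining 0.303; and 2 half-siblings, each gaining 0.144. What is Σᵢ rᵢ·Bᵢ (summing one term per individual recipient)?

r to a half first cousin = 0.0625 (half first cousins share one grandparent — one path of length 4: r = (1/2)^4 = 1/16).
r to a full niece or nephew = 0.25 (full aunt/uncle↔niece/nephew: two paths of length 3 through the shared grandparent pair: r = 2·(1/2)^3 = 1/4).
r to a half-sibling = 1/4 (half-sibs share one parent — one path of length 2: r = (1/2)^2 = 1/4).
Summing one r·B term per recipient: 4·0.0625·0.318 + 2·0.25·0.303 + 2·0.25·0.144 = 0.303.

0.303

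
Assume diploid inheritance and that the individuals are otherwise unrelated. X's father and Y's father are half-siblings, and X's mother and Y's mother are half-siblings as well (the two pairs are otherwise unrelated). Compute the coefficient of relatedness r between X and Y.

Relatedness sums over independent paths through distinct common ancestors.
X and Y are related in two ways: half first cousins through their fathers (r = 1/16) and half first cousins through their mothers (r = 1/16).
r = 1/16 + 1/16 = 0.125.

0.125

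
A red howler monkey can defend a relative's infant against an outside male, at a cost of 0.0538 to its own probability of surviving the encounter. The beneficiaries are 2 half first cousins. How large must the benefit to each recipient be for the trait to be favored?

r to a half first cousin = 0.0625 (half first cousins share one grandparent — one path of length 4: r = (1/2)^4 = 1/16).
Hamilton's rule with n recipients of equal r: n·r·B > C, so B > C/(n·r) = 0.0538/(2·0.0625) = 0.4304.

0.4304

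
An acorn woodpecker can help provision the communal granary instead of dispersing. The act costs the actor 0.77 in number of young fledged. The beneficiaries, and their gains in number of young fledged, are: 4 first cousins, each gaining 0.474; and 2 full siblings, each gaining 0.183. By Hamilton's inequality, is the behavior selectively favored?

Hamilton's rule: the trait is favored when the sum of r·B over every recipient exceeds the actor's cost C.
r to a first cousin = 1/8 (first cousins share one grandparent pair — two paths of length 4: r = 2·(1/2)^4 = 1/8).
r to a full sibling = 0.5 (full sibs share both parents — two paths of length 2: r = 2·(1/2)^2 = 1/2).
Summing one r·B term per recipient: 4·0.125·0.474 + 2·0.5·0.183 = 0.42.
0.42 < 0.77: the indirect benefit is less than the cost.

No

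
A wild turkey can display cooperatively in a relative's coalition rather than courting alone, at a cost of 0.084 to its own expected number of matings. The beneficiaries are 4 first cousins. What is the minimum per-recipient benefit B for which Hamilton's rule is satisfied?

r to a first cousin = 1/8 (first cousins share one grandparent pair — two paths of length 4: r = 2·(1/2)^4 = 1/8).
Hamilton's rule with n recipients of equal r: n·r·B > C, so B > C/(n·r) = 0.084/(4·0.125) = 0.168.

0.168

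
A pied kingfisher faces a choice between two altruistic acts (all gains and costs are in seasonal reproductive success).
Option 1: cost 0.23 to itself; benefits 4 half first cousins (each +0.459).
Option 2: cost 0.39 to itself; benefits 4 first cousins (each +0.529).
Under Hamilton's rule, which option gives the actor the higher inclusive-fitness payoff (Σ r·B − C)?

Option 1: r to a half first cousin = 0.0625.
Option 1: Σ r·B − C = (4·0.0625·0.459) − 0.23 = -0.11525.
Option 2: r to a first cousin = 0.125.
Option 2: Σ r·B − C = (4·0.125·0.529) − 0.39 = -0.1255.
Option 1 has the higher net inclusive-fitness payoff.

Option 1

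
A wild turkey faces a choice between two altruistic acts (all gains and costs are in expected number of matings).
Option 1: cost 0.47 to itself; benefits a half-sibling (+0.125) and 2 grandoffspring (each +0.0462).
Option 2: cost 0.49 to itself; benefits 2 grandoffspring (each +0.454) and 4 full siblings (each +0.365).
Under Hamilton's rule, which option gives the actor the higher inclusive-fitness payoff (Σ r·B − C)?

Option 2

Option 1: r to a half-sibling = 0.25.
Option 1: r to a grandoffspring = 0.25.
Option 1: Σ r·B − C = (1·0.25·0.125 + 2·0.25·0.0462) − 0.47 = -0.41565.
Option 2: r to a grandoffspring = 0.25.
Option 2: r to a full sibling = 0.5.
Option 2: Σ r·B − C = (2·0.25·0.454 + 4·0.5·0.365) − 0.49 = 0.467.
Option 2 has the higher net inclusive-fitness payoff.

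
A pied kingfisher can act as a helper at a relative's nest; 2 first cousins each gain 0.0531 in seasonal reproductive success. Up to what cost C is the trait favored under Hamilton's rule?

0.013275

r to a first cousin = 1/8 (first cousins share one grandparent pair — two paths of length 4: r = 2·(1/2)^4 = 1/8).
Hamilton's rule: n·r·B > C, so the trait is favored while C < n·r·B = 2·0.125·0.0531 = 0.013275.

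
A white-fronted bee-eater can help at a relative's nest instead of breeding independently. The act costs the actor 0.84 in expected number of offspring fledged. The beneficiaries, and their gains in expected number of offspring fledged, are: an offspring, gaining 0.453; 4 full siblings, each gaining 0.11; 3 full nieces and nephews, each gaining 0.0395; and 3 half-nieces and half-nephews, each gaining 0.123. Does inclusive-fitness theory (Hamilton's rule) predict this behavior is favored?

No

Hamilton's rule: the trait is favored when the sum of r·B over every recipient exceeds the actor's cost C.
r to an offspring = 1/2 (one parent–offspring link: r = (1/2)^1 = 1/2).
r to a full sibling = 0.5 (full sibs share both parents — two paths of length 2: r = 2·(1/2)^2 = 1/2).
r to a full niece or nephew = 0.25 (full aunt/uncle↔niece/nephew: two paths of length 3 through the shared grandparent pair: r = 2·(1/2)^3 = 1/4).
r to a half-niece or half-nephew = 1/8 (half-aunt/uncle↔niece/nephew: one path of length 3: r = (1/2)^3 = 1/8).
Summing one r·B term per recipient: 1·0.5·0.453 + 4·0.5·0.11 + 3·0.25·0.0395 + 3·0.125·0.123 = 0.52225.
0.52225 < 0.84: the indirect benefit is less than the cost.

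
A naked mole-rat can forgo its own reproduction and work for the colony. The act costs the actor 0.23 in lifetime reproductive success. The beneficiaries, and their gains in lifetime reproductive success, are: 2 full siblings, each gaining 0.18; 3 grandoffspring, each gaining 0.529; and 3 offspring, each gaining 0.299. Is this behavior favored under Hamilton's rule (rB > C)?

Yes

Hamilton's rule: the trait is favored when the sum of r·B over every recipient exceeds the actor's cost C.
r to a full sibling = 0.5 (full sibs share both parents — two paths of length 2: r = 2·(1/2)^2 = 1/2).
r to a grandoffspring = 1/4 (two parent–offspring links: r = (1/2)^2 = 1/4).
r to an offspring = 0.5 (one parent–offspring link: r = (1/2)^1 = 1/2).
Summing one r·B term per recipient: 2·0.5·0.18 + 3·0.25·0.529 + 3·0.5·0.299 = 1.02525.
1.02525 > 0.23: the indirect benefit exceeds the cost.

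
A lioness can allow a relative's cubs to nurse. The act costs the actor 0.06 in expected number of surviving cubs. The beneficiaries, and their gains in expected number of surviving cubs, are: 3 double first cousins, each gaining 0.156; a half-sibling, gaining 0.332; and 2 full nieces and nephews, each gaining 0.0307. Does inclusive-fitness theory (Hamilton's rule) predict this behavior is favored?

Hamilton's rule: the trait is favored when the sum of r·B over every recipient exceeds the actor's cost C.
r to a double first cousin = 1/4 (double first cousins share both grandparent pairs — four paths of length 4: r = 4·(1/2)^4 = 1/4).
r to a half-sibling = 1/4 (half-sibs share one parent — one path of length 2: r = (1/2)^2 = 1/4).
r to a full niece or nephew = 0.25 (full aunt/uncle↔niece/nephew: two paths of length 3 through the shared grandparent pair: r = 2·(1/2)^3 = 1/4).
Summing one r·B term per recipient: 3·0.25·0.156 + 1·0.25·0.332 + 2·0.25·0.0307 = 0.21535.
0.21535 > 0.06: the indirect benefit exceeds the cost.

Yes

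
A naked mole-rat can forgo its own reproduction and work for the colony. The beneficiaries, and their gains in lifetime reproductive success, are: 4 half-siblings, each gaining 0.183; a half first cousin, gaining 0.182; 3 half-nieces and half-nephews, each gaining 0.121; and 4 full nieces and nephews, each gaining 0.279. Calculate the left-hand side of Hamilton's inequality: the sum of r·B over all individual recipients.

r to a half-sibling = 0.25 (half-sibs share one parent — one path of length 2: r = (1/2)^2 = 1/4).
r to a half first cousin = 0.0625 (half first cousins share one grandparent — one path of length 4: r = (1/2)^4 = 1/16).
r to a half-niece or half-nephew = 0.125 (half-aunt/uncle↔niece/nephew: one path of length 3: r = (1/2)^3 = 1/8).
r to a full niece or nephew = 1/4 (full aunt/uncle↔niece/nephew: two paths of length 3 through the shared grandparent pair: r = 2·(1/2)^3 = 1/4).
Summing one r·B term per recipient: 4·0.25·0.183 + 1·0.0625·0.182 + 3·0.125·0.121 + 4·0.25·0.279 = 0.51875.

0.51875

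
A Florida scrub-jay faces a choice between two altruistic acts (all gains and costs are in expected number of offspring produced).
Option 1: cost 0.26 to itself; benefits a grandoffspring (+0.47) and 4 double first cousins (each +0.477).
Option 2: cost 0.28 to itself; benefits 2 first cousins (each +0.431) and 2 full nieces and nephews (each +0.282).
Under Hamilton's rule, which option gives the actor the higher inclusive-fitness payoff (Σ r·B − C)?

Option 1: r to a grandoffspring = 0.25.
Option 1: r to a double first cousin = 0.25.
Option 1: Σ r·B − C = (1·0.25·0.47 + 4·0.25·0.477) − 0.26 = 0.3345.
Option 2: r to a first cousin = 0.125.
Option 2: r to a full niece or nephew = 0.25.
Option 2: Σ r·B − C = (2·0.125·0.431 + 2·0.25·0.282) − 0.28 = -0.03125.
Option 1 has the higher net inclusive-fitness payoff.

Option 1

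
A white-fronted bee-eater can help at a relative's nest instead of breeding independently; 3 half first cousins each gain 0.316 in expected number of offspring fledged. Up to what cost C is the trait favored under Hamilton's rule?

0.05925

r to a half first cousin = 0.0625 (half first cousins share one grandparent — one path of length 4: r = (1/2)^4 = 1/16).
Hamilton's rule: n·r·B > C, so the trait is favored while C < n·r·B = 3·0.0625·0.316 = 0.05925.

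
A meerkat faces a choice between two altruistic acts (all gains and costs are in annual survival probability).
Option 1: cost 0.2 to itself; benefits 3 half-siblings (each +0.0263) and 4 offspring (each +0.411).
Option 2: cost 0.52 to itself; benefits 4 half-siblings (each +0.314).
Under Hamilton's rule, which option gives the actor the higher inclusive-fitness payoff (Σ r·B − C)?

Option 1: r to a half-sibling = 0.25.
Option 1: r to an offspring = 0.5.
Option 1: Σ r·B − C = (3·0.25·0.0263 + 4·0.5·0.411) − 0.2 = 0.641725.
Option 2: r to a half-sibling = 0.25.
Option 2: Σ r·B − C = (4·0.25·0.314) − 0.52 = -0.206.
Option 1 has the higher net inclusive-fitness payoff.

Option 1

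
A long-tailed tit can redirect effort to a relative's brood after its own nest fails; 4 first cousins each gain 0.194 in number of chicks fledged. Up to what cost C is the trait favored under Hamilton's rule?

r to a first cousin = 1/8 (first cousins share one grandparent pair — two paths of length 4: r = 2·(1/2)^4 = 1/8).
Hamilton's rule: n·r·B > C, so the trait is favored while C < n·r·B = 4·0.125·0.194 = 0.097.

0.097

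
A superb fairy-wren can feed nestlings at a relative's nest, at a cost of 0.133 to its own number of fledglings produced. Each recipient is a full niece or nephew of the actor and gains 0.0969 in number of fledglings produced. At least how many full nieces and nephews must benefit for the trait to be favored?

6

r to a full niece or nephew = 0.25 (full aunt/uncle↔niece/nephew: two paths of length 3 through the shared grandparent pair: r = 2·(1/2)^3 = 1/4).
Hamilton's rule: n·r·B > C  ⇒  n > C/(r·B) = 0.133/(0.25·0.0969) = 5.49.
The smallest integer exceeding 5.49 is 6.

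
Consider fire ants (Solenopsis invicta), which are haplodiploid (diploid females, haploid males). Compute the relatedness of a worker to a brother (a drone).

Her haploid brother carries none of their father's genes and a random half of their mother's genome; that half matches the maternal half of her own genome with probability 1/2: r = 1/2 · 1/2 = 1/4.

0.25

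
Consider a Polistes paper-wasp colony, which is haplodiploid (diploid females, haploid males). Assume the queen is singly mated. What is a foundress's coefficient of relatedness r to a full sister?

Haplodiploid full sisters inherit their father's entire haploid genome identically (contributing 1/2) and on average half of their mother's contribution (1/2 · 1/2 = 1/4); r = 1/2 + 1/4 = 3/4.

0.75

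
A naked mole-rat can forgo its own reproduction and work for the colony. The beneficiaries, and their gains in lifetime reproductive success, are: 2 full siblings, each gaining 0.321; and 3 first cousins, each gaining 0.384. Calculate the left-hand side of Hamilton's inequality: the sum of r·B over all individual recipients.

0.465

r to a full sibling = 0.5 (full sibs share both parents — two paths of length 2: r = 2·(1/2)^2 = 1/2).
r to a first cousin = 1/8 (first cousins share one grandparent pair — two paths of length 4: r = 2·(1/2)^4 = 1/8).
Summing one r·B term per recipient: 2·0.5·0.321 + 3·0.125·0.384 = 0.465.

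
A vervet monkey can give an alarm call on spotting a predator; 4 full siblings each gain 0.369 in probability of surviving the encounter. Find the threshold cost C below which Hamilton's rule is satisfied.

0.738

r to a full sibling = 1/2 (full sibs share both parents — two paths of length 2: r = 2·(1/2)^2 = 1/2).
Hamilton's rule: n·r·B > C, so the trait is favored while C < n·r·B = 4·0.5·0.369 = 0.738.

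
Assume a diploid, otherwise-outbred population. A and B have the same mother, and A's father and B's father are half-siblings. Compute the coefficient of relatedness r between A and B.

Independent pedigree routes through distinct common ancestors add.
A and B are related in two ways: half-sibs through their shared mother (r = 1/4) and half first cousins through their fathers (r = 1/16).
r = 1/4 + 1/16 = 0.3125.

0.3125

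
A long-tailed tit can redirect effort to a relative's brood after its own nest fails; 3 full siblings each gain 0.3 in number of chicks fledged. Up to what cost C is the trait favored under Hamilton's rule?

0.45

r to a full sibling = 0.5 (full sibs share both parents — two paths of length 2: r = 2·(1/2)^2 = 1/2).
Hamilton's rule: n·r·B > C, so the trait is favored while C < n·r·B = 3·0.5·0.3 = 0.45.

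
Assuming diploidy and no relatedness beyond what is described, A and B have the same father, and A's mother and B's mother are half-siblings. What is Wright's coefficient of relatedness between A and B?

Independent pedigree routes through distinct common ancestors add.
A and B are related in two ways: half-sibs through their shared father (r = 1/4) and half first cousins through their mothers (r = 1/16).
r = 1/4 + 1/16 = 5/16 = 0.3125.

0.3125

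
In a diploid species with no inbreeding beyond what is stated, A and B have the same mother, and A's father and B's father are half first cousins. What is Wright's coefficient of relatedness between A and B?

0.265625

Wright's path rule: contributions from independent ancestry routes add.
A and B are related in two ways: half-sibs through their shared mother (r = 1/4) and half second cousins through their fathers (r = 1/64).
r = 1/4 + 1/64 = 17/64 = 0.265625.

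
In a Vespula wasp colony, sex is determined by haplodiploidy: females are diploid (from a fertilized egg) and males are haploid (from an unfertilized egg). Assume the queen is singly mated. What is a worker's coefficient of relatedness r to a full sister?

0.75

Haplodiploid full sisters inherit their father's entire haploid genome identically (contributing 1/2) and on average half of their mother's contribution (1/2 · 1/2 = 1/4); r = 1/2 + 1/4 = 3/4.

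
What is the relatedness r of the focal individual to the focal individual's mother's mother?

0.25

Each parent–offspring link contributes a factor of 1/2, and independent paths through distinct common ancestors add.
Two parent–offspring links: r = (1/2)^2 = 1/4.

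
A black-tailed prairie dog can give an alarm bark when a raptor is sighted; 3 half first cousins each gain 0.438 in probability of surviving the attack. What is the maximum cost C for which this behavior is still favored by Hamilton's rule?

0.082125

r to a half first cousin = 1/16 (half first cousins share one grandparent — one path of length 4: r = (1/2)^4 = 1/16).
Hamilton's rule: n·r·B > C, so the trait is favored while C < n·r·B = 3·0.0625·0.438 = 0.082125.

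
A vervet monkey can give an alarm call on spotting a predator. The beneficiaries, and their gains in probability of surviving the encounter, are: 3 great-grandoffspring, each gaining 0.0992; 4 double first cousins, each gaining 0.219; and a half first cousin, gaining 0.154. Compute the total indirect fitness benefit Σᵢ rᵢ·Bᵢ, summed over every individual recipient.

r to a great-grandoffspring = 0.125 (three parent–offspring links: r = (1/2)^3 = 1/8).
r to a double first cousin = 1/4 (double first cousins share both grandparent pairs — four paths of length 4: r = 4·(1/2)^4 = 1/4).
r to a half first cousin = 0.0625 (half first cousins share one grandparent — one path of length 4: r = (1/2)^4 = 1/16).
Summing one r·B term per recipient: 3·0.125·0.0992 + 4·0.25·0.219 + 1·0.0625·0.154 = 0.265825.

0.265825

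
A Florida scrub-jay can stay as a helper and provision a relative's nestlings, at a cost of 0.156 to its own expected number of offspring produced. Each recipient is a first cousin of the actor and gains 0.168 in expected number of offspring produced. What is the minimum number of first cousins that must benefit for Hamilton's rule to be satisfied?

8

r to a first cousin = 0.125 (first cousins share one grandparent pair — two paths of length 4: r = 2·(1/2)^4 = 1/8).
Hamilton's rule: n·r·B > C  ⇒  n > C/(r·B) = 0.156/(0.125·0.168) = 7.429.
The smallest integer exceeding 7.429 is 8.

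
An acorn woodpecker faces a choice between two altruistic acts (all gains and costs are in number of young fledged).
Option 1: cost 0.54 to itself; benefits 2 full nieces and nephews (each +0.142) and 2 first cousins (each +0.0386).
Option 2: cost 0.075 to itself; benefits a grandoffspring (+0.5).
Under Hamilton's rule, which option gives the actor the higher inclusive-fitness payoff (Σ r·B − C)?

Option 2

Option 1: r to a full niece or nephew = 0.25.
Option 1: r to a first cousin = 0.125.
Option 1: Σ r·B − C = (2·0.25·0.142 + 2·0.125·0.0386) − 0.54 = -0.45935.
Option 2: r to a grandoffspring = 0.25.
Option 2: Σ r·B − C = (1·0.25·0.5) − 0.075 = 0.05.
Option 2 has the higher net inclusive-fitness payoff.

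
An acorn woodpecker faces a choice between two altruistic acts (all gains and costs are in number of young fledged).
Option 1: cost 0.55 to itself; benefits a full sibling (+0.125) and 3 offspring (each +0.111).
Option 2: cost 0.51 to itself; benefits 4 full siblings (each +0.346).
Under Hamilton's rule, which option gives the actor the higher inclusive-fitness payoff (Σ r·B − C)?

Option 2

Option 1: r to a full sibling = 0.5.
Option 1: r to an offspring = 0.5.
Option 1: Σ r·B − C = (1·0.5·0.125 + 3·0.5·0.111) − 0.55 = -0.321.
Option 2: r to a full sibling = 0.5.
Option 2: Σ r·B − C = (4·0.5·0.346) − 0.51 = 0.182.
Option 2 has the higher net inclusive-fitness payoff.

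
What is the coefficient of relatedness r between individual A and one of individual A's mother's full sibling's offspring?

Each parent–offspring link contributes a factor of 1/2, and independent paths through distinct common ancestors add.
First cousins share one grandparent pair — two paths of length 4: r = 2·(1/2)^4 = 1/8.

0.125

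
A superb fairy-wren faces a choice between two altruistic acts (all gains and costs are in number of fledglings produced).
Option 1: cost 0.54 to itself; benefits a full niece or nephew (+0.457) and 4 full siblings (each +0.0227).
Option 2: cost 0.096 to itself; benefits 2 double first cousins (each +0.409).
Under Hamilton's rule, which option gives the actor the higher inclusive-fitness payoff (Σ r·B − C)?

Option 2

Option 1: r to a full niece or nephew = 0.25.
Option 1: r to a full sibling = 0.5.
Option 1: Σ r·B − C = (1·0.25·0.457 + 4·0.5·0.0227) − 0.54 = -0.38035.
Option 2: r to a double first cousin = 0.25.
Option 2: Σ r·B − C = (2·0.25·0.409) − 0.096 = 0.1085.
Option 2 has the higher net inclusive-fitness payoff.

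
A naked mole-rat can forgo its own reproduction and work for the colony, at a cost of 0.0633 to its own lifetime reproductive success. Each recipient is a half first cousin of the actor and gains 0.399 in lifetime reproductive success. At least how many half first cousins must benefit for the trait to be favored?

3

r to a half first cousin = 0.0625 (half first cousins share one grandparent — one path of length 4: r = (1/2)^4 = 1/16).
Hamilton's rule: n·r·B > C  ⇒  n > C/(r·B) = 0.0633/(0.0625·0.399) = 2.538.
The smallest integer exceeding 2.538 is 3.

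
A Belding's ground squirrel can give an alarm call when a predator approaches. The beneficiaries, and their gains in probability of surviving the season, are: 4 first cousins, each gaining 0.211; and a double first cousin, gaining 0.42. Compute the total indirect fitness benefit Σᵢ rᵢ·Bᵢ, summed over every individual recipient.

r to a first cousin = 0.125 (first cousins share one grandparent pair — two paths of length 4: r = 2·(1/2)^4 = 1/8).
r to a double first cousin = 1/4 (double first cousins share both grandparent pairs — four paths of length 4: r = 4·(1/2)^4 = 1/4).
Summing one r·B term per recipient: 4·0.125·0.211 + 1·0.25·0.42 = 0.2105.

0.2105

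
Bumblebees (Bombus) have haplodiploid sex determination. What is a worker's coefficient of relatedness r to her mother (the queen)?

One meiotic link between diploid queen and diploid daughter: r = 1/2.

0.5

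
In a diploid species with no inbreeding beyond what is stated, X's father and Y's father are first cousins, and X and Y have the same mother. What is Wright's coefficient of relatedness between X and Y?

Relatedness sums over independent paths through distinct common ancestors.
X and Y are related in two ways: second cousins through their fathers (r = 1/32) and half-sibs through their shared mother (r = 1/4).
r = 1/32 + 1/4 = 9/32 = 0.28125.

0.28125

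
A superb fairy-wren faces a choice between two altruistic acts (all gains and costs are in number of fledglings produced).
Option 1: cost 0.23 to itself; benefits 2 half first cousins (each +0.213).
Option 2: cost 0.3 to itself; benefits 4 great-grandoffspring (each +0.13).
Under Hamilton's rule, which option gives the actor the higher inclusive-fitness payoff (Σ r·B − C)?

Option 1: r to a half first cousin = 0.0625.
Option 1: Σ r·B − C = (2·0.0625·0.213) − 0.23 = -0.203375.
Option 2: r to a great-grandoffspring = 0.125.
Option 2: Σ r·B − C = (4·0.125·0.13) − 0.3 = -0.235.
Option 1 has the higher net inclusive-fitness payoff.

Option 1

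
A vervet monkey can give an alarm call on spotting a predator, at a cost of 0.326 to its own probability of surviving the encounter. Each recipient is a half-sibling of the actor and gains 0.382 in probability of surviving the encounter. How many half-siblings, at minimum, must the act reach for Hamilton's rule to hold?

4

r to a half-sibling = 1/4 (half-sibs share one parent — one path of length 2: r = (1/2)^2 = 1/4).
Hamilton's rule: n·r·B > C  ⇒  n > C/(r·B) = 0.326/(0.25·0.382) = 3.414.
The smallest integer exceeding 3.414 is 4.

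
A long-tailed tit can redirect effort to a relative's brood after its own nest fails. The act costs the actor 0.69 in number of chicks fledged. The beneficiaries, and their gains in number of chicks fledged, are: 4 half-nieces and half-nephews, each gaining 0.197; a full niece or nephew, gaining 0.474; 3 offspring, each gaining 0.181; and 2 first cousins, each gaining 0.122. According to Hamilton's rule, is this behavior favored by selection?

Hamilton's rule: the trait is favored when the sum of r·B over every recipient exceeds the actor's cost C.
r to a half-niece or half-nephew = 1/8 (half-aunt/uncle↔niece/nephew: one path of length 3: r = (1/2)^3 = 1/8).
r to a full niece or nephew = 0.25 (full aunt/uncle↔niece/nephew: two paths of length 3 through the shared grandparent pair: r = 2·(1/2)^3 = 1/4).
r to an offspring = 0.5 (one parent–offspring link: r = (1/2)^1 = 1/2).
r to a first cousin = 0.125 (first cousins share one grandparent pair — two paths of length 4: r = 2·(1/2)^4 = 1/8).
Summing one r·B term per recipient: 4·0.125·0.197 + 1·0.25·0.474 + 3·0.5·0.181 + 2·0.125·0.122 = 0.519.
0.519 < 0.69: the indirect benefit is less than the cost.

No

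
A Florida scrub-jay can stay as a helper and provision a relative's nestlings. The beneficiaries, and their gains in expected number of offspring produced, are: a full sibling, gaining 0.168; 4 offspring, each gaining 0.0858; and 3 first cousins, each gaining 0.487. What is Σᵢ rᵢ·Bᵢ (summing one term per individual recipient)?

0.438225

r to a full sibling = 1/2 (full sibs share both parents — two paths of length 2: r = 2·(1/2)^2 = 1/2).
r to an offspring = 1/2 (one parent–offspring link: r = (1/2)^1 = 1/2).
r to a first cousin = 1/8 (first cousins share one grandparent pair — two paths of length 4: r = 2·(1/2)^4 = 1/8).
Summing one r·B term per recipient: 1·0.5·0.168 + 4·0.5·0.0858 + 3·0.125·0.487 = 0.438225.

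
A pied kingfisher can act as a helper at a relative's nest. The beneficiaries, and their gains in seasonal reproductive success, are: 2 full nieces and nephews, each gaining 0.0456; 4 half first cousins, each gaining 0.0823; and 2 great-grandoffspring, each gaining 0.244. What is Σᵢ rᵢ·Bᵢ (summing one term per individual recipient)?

r to a full niece or nephew = 1/4 (full aunt/uncle↔niece/nephew: two paths of length 3 through the shared grandparent pair: r = 2·(1/2)^3 = 1/4).
r to a half first cousin = 1/16 (half first cousins share one grandparent — one path of length 4: r = (1/2)^4 = 1/16).
r to a great-grandoffspring = 0.125 (three parent–offspring links: r = (1/2)^3 = 1/8).
Summing one r·B term per recipient: 2·0.25·0.0456 + 4·0.0625·0.0823 + 2·0.125·0.244 = 0.104375.

0.104375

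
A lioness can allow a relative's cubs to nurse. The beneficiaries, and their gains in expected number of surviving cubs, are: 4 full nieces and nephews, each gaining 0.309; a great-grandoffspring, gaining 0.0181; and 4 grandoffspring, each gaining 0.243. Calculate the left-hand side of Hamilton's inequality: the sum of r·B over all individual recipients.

r to a full niece or nephew = 1/4 (full aunt/uncle↔niece/nephew: two paths of length 3 through the shared grandparent pair: r = 2·(1/2)^3 = 1/4).
r to a great-grandoffspring = 0.125 (three parent–offspring links: r = (1/2)^3 = 1/8).
r to a grandoffspring = 1/4 (two parent–offspring links: r = (1/2)^2 = 1/4).
Summing one r·B term per recipient: 4·0.25·0.309 + 1·0.125·0.0181 + 4·0.25·0.243 = 0.5542625.

0.5542625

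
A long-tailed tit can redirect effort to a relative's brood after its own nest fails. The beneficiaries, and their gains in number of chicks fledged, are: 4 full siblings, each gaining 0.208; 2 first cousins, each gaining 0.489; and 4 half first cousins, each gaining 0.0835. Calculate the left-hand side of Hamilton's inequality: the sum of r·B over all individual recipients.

0.559125

r to a full sibling = 0.5 (full sibs share both parents — two paths of length 2: r = 2·(1/2)^2 = 1/2).
r to a first cousin = 0.125 (first cousins share one grandparent pair — two paths of length 4: r = 2·(1/2)^4 = 1/8).
r to a half first cousin = 1/16 (half first cousins share one grandparent — one path of length 4: r = (1/2)^4 = 1/16).
Summing one r·B term per recipient: 4·0.5·0.208 + 2·0.125·0.489 + 4·0.0625·0.0835 = 0.559125.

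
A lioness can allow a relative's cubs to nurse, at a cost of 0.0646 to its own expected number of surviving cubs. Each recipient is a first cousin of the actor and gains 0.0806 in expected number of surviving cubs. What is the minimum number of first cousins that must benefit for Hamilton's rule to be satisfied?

7

r to a first cousin = 0.125 (first cousins share one grandparent pair — two paths of length 4: r = 2·(1/2)^4 = 1/8).
Hamilton's rule: n·r·B > C  ⇒  n > C/(r·B) = 0.0646/(0.125·0.0806) = 6.412.
The smallest integer exceeding 6.412 is 7.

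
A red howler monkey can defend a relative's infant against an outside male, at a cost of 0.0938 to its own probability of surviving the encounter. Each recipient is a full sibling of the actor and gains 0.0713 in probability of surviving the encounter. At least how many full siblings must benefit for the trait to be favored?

3

r to a full sibling = 1/2 (full sibs share both parents — two paths of length 2: r = 2·(1/2)^2 = 1/2).
Hamilton's rule: n·r·B > C  ⇒  n > C/(r·B) = 0.0938/(0.5·0.0713) = 2.631.
The smallest integer exceeding 2.631 is 3.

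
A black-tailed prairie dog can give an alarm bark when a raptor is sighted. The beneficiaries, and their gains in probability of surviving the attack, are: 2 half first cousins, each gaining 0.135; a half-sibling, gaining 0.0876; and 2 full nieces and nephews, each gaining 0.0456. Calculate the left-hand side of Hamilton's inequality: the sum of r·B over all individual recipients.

r to a half first cousin = 0.0625 (half first cousins share one grandparent — one path of length 4: r = (1/2)^4 = 1/16).
r to a half-sibling = 1/4 (half-sibs share one parent — one path of length 2: r = (1/2)^2 = 1/4).
r to a full niece or nephew = 1/4 (full aunt/uncle↔niece/nephew: two paths of length 3 through the shared grandparent pair: r = 2·(1/2)^3 = 1/4).
Summing one r·B term per recipient: 2·0.0625·0.135 + 1·0.25·0.0876 + 2·0.25·0.0456 = 0.061575.

0.061575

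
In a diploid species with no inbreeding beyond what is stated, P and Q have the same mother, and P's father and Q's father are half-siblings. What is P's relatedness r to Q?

0.3125

With two independent routes of shared ancestry, r is the sum of the two contributions.
P and Q are related in two ways: half-sibs through their shared mother (r = 1/4) and half first cousins through their fathers (r = 1/16).
r = 1/4 + 1/16 = 0.3125.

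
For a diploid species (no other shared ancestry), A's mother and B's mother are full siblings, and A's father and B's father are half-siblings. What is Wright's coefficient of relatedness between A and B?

Independent pedigree routes through distinct common ancestors add.
A and B are related in two ways: first cousins through their mothers (r = 1/8) and half first cousins through their fathers (r = 1/16).
r = 1/8 + 1/16 = 0.1875.

0.1875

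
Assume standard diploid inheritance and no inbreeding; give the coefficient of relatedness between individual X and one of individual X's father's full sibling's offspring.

Each parent–offspring link contributes a factor of 1/2, and independent paths through distinct common ancestors add.
First cousins share one grandparent pair — two paths of length 4: r = 2·(1/2)^4 = 1/8.

0.125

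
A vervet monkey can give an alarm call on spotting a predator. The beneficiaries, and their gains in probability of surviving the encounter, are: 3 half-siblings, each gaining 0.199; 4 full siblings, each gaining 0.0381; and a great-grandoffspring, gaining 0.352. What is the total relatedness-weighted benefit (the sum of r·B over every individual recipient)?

0.26945

r to a half-sibling = 0.25 (half-sibs share one parent — one path of length 2: r = (1/2)^2 = 1/4).
r to a full sibling = 1/2 (full sibs share both parents — two paths of length 2: r = 2·(1/2)^2 = 1/2).
r to a great-grandoffspring = 0.125 (three parent–offspring links: r = (1/2)^3 = 1/8).
Summing one r·B term per recipient: 3·0.25·0.199 + 4·0.5·0.0381 + 1·0.125·0.352 = 0.26945.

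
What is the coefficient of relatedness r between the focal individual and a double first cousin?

0.25

Each parent–offspring link contributes a factor of 1/2, and independent paths through distinct common ancestors add.
Double first cousins share both grandparent pairs — four paths of length 4: r = 4·(1/2)^4 = 1/4.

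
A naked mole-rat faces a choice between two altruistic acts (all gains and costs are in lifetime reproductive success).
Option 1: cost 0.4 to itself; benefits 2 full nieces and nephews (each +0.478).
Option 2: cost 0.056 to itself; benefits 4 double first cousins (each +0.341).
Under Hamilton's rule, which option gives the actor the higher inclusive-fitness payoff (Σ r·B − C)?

Option 2

Option 1: r to a full niece or nephew = 0.25.
Option 1: Σ r·B − C = (2·0.25·0.478) − 0.4 = -0.161.
Option 2: r to a double first cousin = 0.25.
Option 2: Σ r·B − C = (4·0.25·0.341) − 0.056 = 0.285.
Option 2 has the higher net inclusive-fitness payoff.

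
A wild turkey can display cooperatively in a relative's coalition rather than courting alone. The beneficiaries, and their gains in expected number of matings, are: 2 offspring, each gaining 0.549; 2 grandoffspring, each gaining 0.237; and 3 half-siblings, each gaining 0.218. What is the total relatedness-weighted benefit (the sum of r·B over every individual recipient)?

r to an offspring = 1/2 (one parent–offspring link: r = (1/2)^1 = 1/2).
r to a grandoffspring = 1/4 (two parent–offspring links: r = (1/2)^2 = 1/4).
r to a half-sibling = 0.25 (half-sibs share one parent — one path of length 2: r = (1/2)^2 = 1/4).
Summing one r·B term per recipient: 2·0.5·0.549 + 2·0.25·0.237 + 3·0.25·0.218 = 0.831.

0.831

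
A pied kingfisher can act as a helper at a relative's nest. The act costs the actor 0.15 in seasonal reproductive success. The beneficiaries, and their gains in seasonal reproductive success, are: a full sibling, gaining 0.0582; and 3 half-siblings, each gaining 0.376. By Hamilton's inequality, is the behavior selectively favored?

Yes

Hamilton's rule: the trait is favored when the sum of r·B over every recipient exceeds the actor's cost C.
r to a full sibling = 0.5 (full sibs share both parents — two paths of length 2: r = 2·(1/2)^2 = 1/2).
r to a half-sibling = 0.25 (half-sibs share one parent — one path of length 2: r = (1/2)^2 = 1/4).
Summing one r·B term per recipient: 1·0.5·0.0582 + 3·0.25·0.376 = 0.3111.
0.3111 > 0.15: the indirect benefit exceeds the cost.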